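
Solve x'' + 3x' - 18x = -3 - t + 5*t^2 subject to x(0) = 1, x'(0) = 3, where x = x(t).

x = 7/54 - 23*exp(-6*t)/486 - 5*t**2/18 - t/27 + 223*exp(3*t)/243

Characteristic equation r² + 3r - 18 = 0 factors as (r + 6)(r - 3) = 0, so r = -6, 3.
Hence x_h = C1*exp(-6*t) + C2*exp(3*t).
For the particular solution try x_p = A0 + A1*t + A2*t^2. Substituting and matching coefficients of each power of t gives A0 = 7/54, A1 = -1/27, A2 = -5/18, so x_p = 7/54 - 5*t^2/18 - t/27.
General solution: x = 7/54 - 5*t^2/18 - t/27 + C1*exp(-6*t) + C2*exp(3*t).
Apply the initial conditions: x(0) = 7/54 + C1 + C2 = 1 and x'(0) = -1/27 - 6*C1 + 3*C2 = 3. Solving gives C1 = -23/486, C2 = 223/243.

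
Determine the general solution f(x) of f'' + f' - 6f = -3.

Characteristic equation r² + r - 6 = 0 factors as (r + 3)(r - 2) = 0, so r = -3, 2.
Hence f_h = C1*exp(-3*x) + C2*exp(2*x).
For the particular solution try f_p = A0. Substituting and matching coefficients of each power of x gives A0 = 1/2, so f_p = 1/2.

f = 1/2 + C1*exp(-3*x) + C2*exp(2*x)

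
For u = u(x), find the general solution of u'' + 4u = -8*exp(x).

Characteristic equation r² + 4 = 0 has discriminant (0)² - 4·(4) = -16 < 0, so r = ± 2i.
Hence u_h = C1*cos(2*x) + C2*sin(2*x).
Try u_p = A*exp(x). Substituting into the equation and dividing by exp(x) gives A = -8/5, so u_p = -8*exp(x)/5.

u = -8*exp(x)/5 + C1*cos(2*x) + C2*sin(2*x)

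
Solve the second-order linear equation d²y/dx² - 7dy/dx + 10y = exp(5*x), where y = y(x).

Characteristic equation r² - 7r + 10 = 0 factors as (r - 2)(r - 5) = 0, so r = 2, 5.
Hence y_h = C1*exp(2*x) + C2*exp(5*x).
Since exp(5*x) solves the homogeneous equation (r = 5 is a root of multiplicity 1), multiply the trial by x. Try y_p = A*x*exp(5*x). Substituting into the equation and dividing by exp(5*x) gives A = 1/3, so y_p = x*exp(5*x)/3.

y = C1*exp(2*x) + C2*exp(5*x) + x*exp(5*x)/3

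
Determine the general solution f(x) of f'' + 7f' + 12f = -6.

f = -1/2 + C1*exp(-4*x) + C2*exp(-3*x)

Characteristic equation r² + 7r + 12 = 0 factors as (r + 4)(r + 3) = 0, so r = -4, -3.
Hence f_h = C1*exp(-4*x) + C2*exp(-3*x).
For the particular solution try f_p = A0. Substituting and matching coefficients of each power of x gives A0 = -1/2, so f_p = -1/2.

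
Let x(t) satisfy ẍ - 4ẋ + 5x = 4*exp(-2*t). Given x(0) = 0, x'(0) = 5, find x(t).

Characteristic equation r² - 4r + 5 = 0 has discriminant (-4)² - 4·(5) = -4 < 0, so r = 2 ± i.
Hence x_h = C1*cos(t)*exp(2*t) + C2*exp(2*t)*sin(t).
Try x_p = A*exp(-2*t). Substituting into the equation and dividing by exp(-2*t) gives A = 4/17, so x_p = 4*exp(-2*t)/17.
General solution: x = 4*exp(-2*t)/17 + C1*cos(t)*exp(2*t) + C2*exp(2*t)*sin(t).
Apply the initial conditions: x(0) = 4/17 + C1 = 0 and x'(0) = -8/17 + C2 + 2*C1 = 5. Solving gives C1 = -4/17, C2 = 101/17.

x = 4*exp(-2*t)/17 - 4*cos(t)*exp(2*t)/17 + 101*exp(2*t)*sin(t)/17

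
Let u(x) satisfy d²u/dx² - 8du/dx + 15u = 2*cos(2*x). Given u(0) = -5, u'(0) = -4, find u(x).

u = -279*exp(3*x)/26 - 32*sin(2*x)/377 + 22*cos(2*x)/377 + 329*exp(5*x)/58

Characteristic equation r² - 8r + 15 = 0 factors as (r - 5)(r - 3) = 0, so r = 5, 3.
Hence u_h = C1*exp(5*x) + C2*exp(3*x).
Try u_p = A*cos(2*x) + B*sin(2*x). Substituting and equating the coefficients of cos(2x) and sin(2x) gives A = 22/377, B = -32/377, so u_p = -32*sin(2*x)/377 + 22*cos(2*x)/377.
General solution: u = -32*sin(2*x)/377 + 22*cos(2*x)/377 + C1*exp(5*x) + C2*exp(3*x).
Apply the initial conditions: u(0) = 22/377 + C1 + C2 = -5 and u'(0) = -64/377 + 3*C2 + 5*C1 = -4. Solving gives C1 = 329/58, C2 = -279/26.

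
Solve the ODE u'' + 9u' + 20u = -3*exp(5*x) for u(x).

Characteristic equation r² + 9r + 20 = 0 factors as (r + 5)(r + 4) = 0, so r = -5, -4.
Hence u_h = C1*exp(-5*x) + C2*exp(-4*x).
Try u_p = A*exp(5*x). Substituting into the equation and dividing by exp(5*x) gives A = -1/30, so u_p = -exp(5*x)/30.

u = -exp(5*x)/30 + C1*exp(-5*x) + C2*exp(-4*x)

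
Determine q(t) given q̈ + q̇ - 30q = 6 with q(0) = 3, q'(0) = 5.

Characteristic equation r² + r - 30 = 0 factors as (r - 5)(r + 6) = 0, so r = 5, -6.
Hence q_h = C1*exp(5*t) + C2*exp(-6*t).
For the particular solution try q_p = A0. Substituting and matching coefficients of each power of t gives A0 = -1/5, so q_p = -1/5.
General solution: q = -1/5 + C1*exp(5*t) + C2*exp(-6*t).
Apply the initial conditions: q(0) = -1/5 + C1 + C2 = 3 and q'(0) = -6*C2 + 5*C1 = 5. Solving gives C1 = 11/5, C2 = 1.

q = -1/5 + 11*exp(5*t)/5 + exp(-6*t)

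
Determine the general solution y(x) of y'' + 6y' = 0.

y = C2 + C1*exp(-6*x)

Characteristic equation r² + 6r = 0 factors as (r + 6)r = 0, so r = -6, 0.
Hence y_h = C1*exp(-6*x) + C2.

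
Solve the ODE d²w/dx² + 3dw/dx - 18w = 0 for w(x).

Characteristic equation r² + 3r - 18 = 0 factors as (r + 6)(r - 3) = 0, so r = -6, 3.
Hence w_h = C1*exp(-6*x) + C2*exp(3*x).

w = C1*exp(-6*x) + C2*exp(3*x)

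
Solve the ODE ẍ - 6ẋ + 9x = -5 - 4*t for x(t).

x = -23/27 - 4*t/9 + C1*exp(3*t) + C2*t*exp(3*t)

Characteristic equation r² - 6r + 9 = 0 has discriminant (-6)² - 4·(9) = 0, so r = 3 is a repeated root.
Hence x_h = (C1 + C2*t)*exp(3*t).
For the particular solution try x_p = A0 + A1*t. Substituting and matching coefficients of each power of t gives A0 = -23/27, A1 = -4/9, so x_p = -23/27 - 4*t/9.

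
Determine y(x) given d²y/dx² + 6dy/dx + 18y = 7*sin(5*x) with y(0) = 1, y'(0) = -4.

Characteristic equation r² + 6r + 18 = 0 has discriminant (6)² - 4·(18) = -36 < 0, so r = -3 ± 3i.
Hence y_h = C1*cos(3*x)*exp(-3*x) + C2*exp(-3*x)*sin(3*x).
Try y_p = A*cos(5*x) + B*sin(5*x). Substituting and equating the coefficients of cos(5x) and sin(5x) gives A = -210/949, B = -49/949, so y_p = -210*cos(5*x)/949 - 49*sin(5*x)/949.
General solution: y = -210*cos(5*x)/949 - 49*sin(5*x)/949 + C1*cos(3*x)*exp(-3*x) + C2*exp(-3*x)*sin(3*x).
Apply the initial conditions: y(0) = -210/949 + C1 = 1 and y'(0) = -245/949 - 3*C1 + 3*C2 = -4. Solving gives C1 = 1159/949, C2 = -74/2847.

y = -210*cos(5*x)/949 - 49*sin(5*x)/949 - 74*exp(-3*x)*sin(3*x)/2847 + 1159*cos(3*x)*exp(-3*x)/949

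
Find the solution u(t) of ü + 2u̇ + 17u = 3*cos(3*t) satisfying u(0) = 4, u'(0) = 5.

u = 6*cos(3*t)/25 + 9*sin(3*t)/50 + 94*cos(4*t)*exp(-t)/25 + 411*exp(-t)*sin(4*t)/200

Characteristic equation r² + 2r + 17 = 0 has discriminant (2)² - 4·(17) = -64 < 0, so r = -1 ± 4i.
Hence u_h = C1*cos(4*t)*exp(-t) + C2*exp(-t)*sin(4*t).
Try u_p = A*cos(3*t) + B*sin(3*t). Substituting and equating the coefficients of cos(3t) and sin(3t) gives A = 6/25, B = 9/50, so u_p = 6*cos(3*t)/25 + 9*sin(3*t)/50.
General solution: u = 6*cos(3*t)/25 + 9*sin(3*t)/50 + C1*cos(4*t)*exp(-t) + C2*exp(-t)*sin(4*t).
Apply the initial conditions: u(0) = 6/25 + C1 = 4 and u'(0) = 27/50 - C1 + 4*C2 = 5. Solving gives C1 = 94/25, C2 = 411/200.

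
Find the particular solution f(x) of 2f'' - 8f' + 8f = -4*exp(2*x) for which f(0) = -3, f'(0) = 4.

f = -3*exp(2*x) - x**2*exp(2*x) + 10*x*exp(2*x)

Divide through by 2: f'' - 4f' + 4f = -2*exp(2*x).
Characteristic equation r² - 4r + 4 = 0 has discriminant (-4)² - 4·(4) = 0, so r = 2 is a repeated root.
Hence f_h = (C1 + C2*x)*exp(2*x).
Since exp(2*x) solves the homogeneous equation (r = 2 is a root of multiplicity 2), multiply the trial by x^2. Try f_p = A*x^2*exp(2*x). Substituting into the equation and dividing by exp(2*x) gives A = -1, so f_p = -x^2*exp(2*x).
General solution: f = C1*exp(2*x) - x^2*exp(2*x) + C2*x*exp(2*x).
Apply the initial conditions: f(0) = C1 = -3 and f'(0) = C2 + 2*C1 = 4. Solving gives C1 = -3, C2 = 10.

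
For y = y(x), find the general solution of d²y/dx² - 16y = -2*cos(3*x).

Characteristic equation r² - 16 = 0 factors as (r - 4)(r + 4) = 0, so r = 4, -4.
Hence y_h = C1*exp(4*x) + C2*exp(-4*x).
Try y_p = A*cos(3*x) + B*sin(3*x). Substituting and equating the coefficients of cos(3x) and sin(3x) gives A = 2/25, B = 0, so y_p = 2*cos(3*x)/25.

y = 2*cos(3*x)/25 + C1*exp(4*x) + C2*exp(-4*x)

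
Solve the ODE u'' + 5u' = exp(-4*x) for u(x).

u = C2 - exp(-4*x)/4 + C1*exp(-5*x)

Characteristic equation r² + 5r = 0 factors as (r + 5)r = 0, so r = -5, 0.
Hence u_h = C1*exp(-5*x) + C2.
Try u_p = A*exp(-4*x). Substituting into the equation and dividing by exp(-4*x) gives A = -1/4, so u_p = -exp(-4*x)/4.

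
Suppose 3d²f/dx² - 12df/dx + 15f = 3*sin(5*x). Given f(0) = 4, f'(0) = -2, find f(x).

Divide through by 3: f'' - 4f' + 5f = sin(5*x).
Characteristic equation r² - 4r + 5 = 0 has discriminant (-4)² - 4·(5) = -4 < 0, so r = 2 ± i.
Hence f_h = C1*cos(x)*exp(2*x) + C2*exp(2*x)*sin(x).
Try f_p = A*cos(5*x) + B*sin(5*x). Substituting and equating the coefficients of cos(5x) and sin(5x) gives A = 1/40, B = -1/40, so f_p = -sin(5*x)/40 + cos(5*x)/40.
General solution: f = -sin(5*x)/40 + cos(5*x)/40 + C1*cos(x)*exp(2*x) + C2*exp(2*x)*sin(x).
Apply the initial conditions: f(0) = 1/40 + C1 = 4 and f'(0) = -1/8 + C2 + 2*C1 = -2. Solving gives C1 = 159/40, C2 = -393/40.

f = -sin(5*x)/40 + cos(5*x)/40 - 393*exp(2*x)*sin(x)/40 + 159*cos(x)*exp(2*x)/40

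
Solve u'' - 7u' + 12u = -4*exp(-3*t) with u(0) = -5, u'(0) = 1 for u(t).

Characteristic equation r² - 7r + 12 = 0 factors as (r - 4)(r - 3) = 0, so r = 4, 3.
Hence u_h = C1*exp(4*t) + C2*exp(3*t).
Try u_p = A*exp(-3*t). Substituting into the equation and dividing by exp(-3*t) gives A = -2/21, so u_p = -2*exp(-3*t)/21.
General solution: u = -2*exp(-3*t)/21 + C1*exp(4*t) + C2*exp(3*t).
Apply the initial conditions: u(0) = -2/21 + C1 + C2 = -5 and u'(0) = 2/7 + 3*C2 + 4*C1 = 1. Solving gives C1 = 108/7, C2 = -61/3.

u = -61*exp(3*t)/3 - 2*exp(-3*t)/21 + 108*exp(4*t)/7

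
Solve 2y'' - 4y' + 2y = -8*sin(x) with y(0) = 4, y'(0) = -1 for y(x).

y = -2*cos(x) + 6*exp(x) - 7*x*exp(x)

Divide through by 2: y'' - 2y' + y = -4*sin(x).
Characteristic equation r² - 2r + 1 = 0 has discriminant (-2)² - 4·(1) = 0, so r = 1 is a repeated root.
Hence y_h = (C1 + C2*x)*exp(x).
Try y_p = A*cos(x) + B*sin(x). Substituting and equating the coefficients of cos(x) and sin(x) gives A = -2, B = 0, so y_p = -2*cos(x).
General solution: y = -2*cos(x) + C1*exp(x) + C2*x*exp(x).
Apply the initial conditions: y(0) = -2 + C1 = 4 and y'(0) = C1 + C2 = -1. Solving gives C1 = 6, C2 = -7.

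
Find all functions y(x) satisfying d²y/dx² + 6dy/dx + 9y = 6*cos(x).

Characteristic equation r² + 6r + 9 = 0 has discriminant (6)² - 4·(9) = 0, so r = -3 is a repeated root.
Hence y_h = (C1 + C2*x)*exp(-3*x).
Try y_p = A*cos(x) + B*sin(x). Substituting and equating the coefficients of cos(x) and sin(x) gives A = 12/25, B = 9/25, so y_p = 9*sin(x)/25 + 12*cos(x)/25.

y = 9*sin(x)/25 + 12*cos(x)/25 + C1*exp(-3*x) + C2*x*exp(-3*x)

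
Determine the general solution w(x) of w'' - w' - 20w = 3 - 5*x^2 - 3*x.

w = -21/160 + x**2/4 + x/8 + C1*exp(-4*x) + C2*exp(5*x)

Characteristic equation r² - r - 20 = 0 factors as (r + 4)(r - 5) = 0, so r = -4, 5.
Hence w_h = C1*exp(-4*x) + C2*exp(5*x).
For the particular solution try w_p = A0 + A1*x + A2*x^2. Substituting and matching coefficients of each power of x gives A0 = -21/160, A1 = 1/8, A2 = 1/4, so w_p = -21/160 + x^2/4 + x/8.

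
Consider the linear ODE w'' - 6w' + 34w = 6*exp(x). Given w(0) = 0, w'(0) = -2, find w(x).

w = 6*exp(x)/29 - 46*exp(3*x)*sin(5*x)/145 - 6*cos(5*x)*exp(3*x)/29

Characteristic equation r² - 6r + 34 = 0 has discriminant (-6)² - 4·(34) = -100 < 0, so r = 3 ± 5i.
Hence w_h = C1*cos(5*x)*exp(3*x) + C2*exp(3*x)*sin(5*x).
Try w_p = A*exp(x). Substituting into the equation and dividing by exp(x) gives A = 6/29, so w_p = 6*exp(x)/29.
General solution: w = 6*exp(x)/29 + C1*cos(5*x)*exp(3*x) + C2*exp(3*x)*sin(5*x).
Apply the initial conditions: w(0) = 6/29 + C1 = 0 and w'(0) = 6/29 + 3*C1 + 5*C2 = -2. Solving gives C1 = -6/29, C2 = -46/145.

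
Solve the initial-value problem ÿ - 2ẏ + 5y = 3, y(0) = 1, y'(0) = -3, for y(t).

y = 3/5 - 17*exp(t)*sin(2*t)/10 + 2*cos(2*t)*exp(t)/5

Characteristic equation r² - 2r + 5 = 0 has discriminant (-2)² - 4·(5) = -16 < 0, so r = 1 ± 2i.
Hence y_h = C1*cos(2*t)*exp(t) + C2*exp(t)*sin(2*t).
For the particular solution try y_p = A0. Substituting and matching coefficients of each power of t gives A0 = 3/5, so y_p = 3/5.
General solution: y = 3/5 + C1*cos(2*t)*exp(t) + C2*exp(t)*sin(2*t).
Apply the initial conditions: y(0) = 3/5 + C1 = 1 and y'(0) = C1 + 2*C2 = -3. Solving gives C1 = 2/5, C2 = -17/10.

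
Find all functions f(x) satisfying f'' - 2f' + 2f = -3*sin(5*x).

Characteristic equation r² - 2r + 2 = 0 has discriminant (-2)² - 4·(2) = -4 < 0, so r = 1 ± i.
Hence f_h = C1*cos(x)*exp(x) + C2*exp(x)*sin(x).
Try f_p = A*cos(5*x) + B*sin(5*x). Substituting and equating the coefficients of cos(5x) and sin(5x) gives A = -30/629, B = 69/629, so f_p = -30*cos(5*x)/629 + 69*sin(5*x)/629.

f = -30*cos(5*x)/629 + 69*sin(5*x)/629 + C1*cos(x)*exp(x) + C2*exp(x)*sin(x)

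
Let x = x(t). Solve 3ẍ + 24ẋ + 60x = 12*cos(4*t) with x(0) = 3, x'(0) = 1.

Divide through by 3: x'' + 8x' + 20x = 4*cos(4*t).
Characteristic equation r² + 8r + 20 = 0 has discriminant (8)² - 4·(20) = -16 < 0, so r = -4 ± 2i.
Hence x_h = C1*cos(2*t)*exp(-4*t) + C2*exp(-4*t)*sin(2*t).
Try x_p = A*cos(4*t) + B*sin(4*t). Substituting and equating the coefficients of cos(4t) and sin(4t) gives A = 1/65, B = 8/65, so x_p = cos(4*t)/65 + 8*sin(4*t)/65.
General solution: x = cos(4*t)/65 + 8*sin(4*t)/65 + C1*cos(2*t)*exp(-4*t) + C2*exp(-4*t)*sin(2*t).
Apply the initial conditions: x(0) = 1/65 + C1 = 3 and x'(0) = 32/65 - 4*C1 + 2*C2 = 1. Solving gives C1 = 194/65, C2 = 809/130.

x = cos(4*t)/65 + 8*sin(4*t)/65 + 194*cos(2*t)*exp(-4*t)/65 + 809*exp(-4*t)*sin(2*t)/130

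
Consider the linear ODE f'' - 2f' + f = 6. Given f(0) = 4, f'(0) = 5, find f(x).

f = 6 - 2*exp(x) + 7*x*exp(x)

Characteristic equation r² - 2r + 1 = 0 has discriminant (-2)² - 4·(1) = 0, so r = 1 is a repeated root.
Hence f_h = (C1 + C2*x)*exp(x).
For the particular solution try f_p = A0. Substituting and matching coefficients of each power of x gives A0 = 6, so f_p = 6.
General solution: f = 6 + C1*exp(x) + C2*x*exp(x).
Apply the initial conditions: f(0) = 6 + C1 = 4 and f'(0) = C1 + C2 = 5. Solving gives C1 = -2, C2 = 7.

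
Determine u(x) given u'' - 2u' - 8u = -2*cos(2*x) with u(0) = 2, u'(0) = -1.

Characteristic equation r² - 2r - 8 = 0 factors as (r - 4)(r + 2) = 0, so r = 4, -2.
Hence u_h = C1*exp(4*x) + C2*exp(-2*x).
Try u_p = A*cos(2*x) + B*sin(2*x). Substituting and equating the coefficients of cos(2x) and sin(2x) gives A = 3/20, B = 1/20, so u_p = sin(2*x)/20 + 3*cos(2*x)/20.
General solution: u = sin(2*x)/20 + 3*cos(2*x)/20 + C1*exp(4*x) + C2*exp(-2*x).
Apply the initial conditions: u(0) = 3/20 + C1 + C2 = 2 and u'(0) = 1/10 - 2*C2 + 4*C1 = -1. Solving gives C1 = 13/30, C2 = 17/12.

u = sin(2*x)/20 + 3*cos(2*x)/20 + 13*exp(4*x)/30 + 17*exp(-2*x)/12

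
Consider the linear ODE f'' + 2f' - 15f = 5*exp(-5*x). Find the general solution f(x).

Characteristic equation r² + 2r - 15 = 0 factors as (r + 5)(r - 3) = 0, so r = -5, 3.
Hence f_h = C1*exp(-5*x) + C2*exp(3*x).
Since exp(-5*x) solves the homogeneous equation (r = -5 is a root of multiplicity 1), multiply the trial by x. Try f_p = A*x*exp(-5*x). Substituting into the equation and dividing by exp(-5*x) gives A = -5/8, so f_p = -5*x*exp(-5*x)/8.

f = C1*exp(-5*x) + C2*exp(3*x) - 5*x*exp(-5*x)/8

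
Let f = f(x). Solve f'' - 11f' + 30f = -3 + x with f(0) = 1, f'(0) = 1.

Characteristic equation r² - 11r + 30 = 0 factors as (r - 5)(r - 6) = 0, so r = 5, 6.
Hence f_h = C1*exp(5*x) + C2*exp(6*x).
For the particular solution try f_p = A0 + A1*x. Substituting and matching coefficients of each power of x gives A0 = -79/900, A1 = 1/30, so f_p = -79/900 + x/30.
General solution: f = -79/900 + x/30 + C1*exp(5*x) + C2*exp(6*x).
Apply the initial conditions: f(0) = -79/900 + C1 + C2 = 1 and f'(0) = 1/30 + 5*C1 + 6*C2 = 1. Solving gives C1 = 139/25, C2 = -161/36.

f = -79/900 - 161*exp(6*x)/36 + x/30 + 139*exp(5*x)/25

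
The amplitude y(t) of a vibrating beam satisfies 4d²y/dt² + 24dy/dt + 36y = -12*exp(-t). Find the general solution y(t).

Divide through by 4: y'' + 6y' + 9y = -3*exp(-t).
Characteristic equation r² + 6r + 9 = 0 has discriminant (6)² - 4·(9) = 0, so r = -3 is a repeated root.
Hence y_h = (C1 + C2*t)*exp(-3*t).
Try y_p = A*exp(-t). Substituting into the equation and dividing by exp(-t) gives A = -3/4, so y_p = -3*exp(-t)/4.

y = -3*exp(-t)/4 + C1*exp(-3*t) + C2*t*exp(-3*t)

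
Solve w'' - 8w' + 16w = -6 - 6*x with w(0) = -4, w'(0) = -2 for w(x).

Characteristic equation r² - 8r + 16 = 0 has discriminant (-8)² - 4·(16) = 0, so r = 4 is a repeated root.
Hence w_h = (C1 + C2*x)*exp(4*x).
For the particular solution try w_p = A0 + A1*x. Substituting and matching coefficients of each power of x gives A0 = -9/16, A1 = -3/8, so w_p = -9/16 - 3*x/8.
General solution: w = -9/16 - 3*x/8 + C1*exp(4*x) + C2*x*exp(4*x).
Apply the initial conditions: w(0) = -9/16 + C1 = -4 and w'(0) = -3/8 + C2 + 4*C1 = -2. Solving gives C1 = -55/16, C2 = 97/8.

w = -9/16 - 55*exp(4*x)/16 - 3*x/8 + 97*x*exp(4*x)/8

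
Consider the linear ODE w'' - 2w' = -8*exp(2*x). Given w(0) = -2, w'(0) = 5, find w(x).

w = -13/2 + 9*exp(2*x)/2 - 4*x*exp(2*x)

Characteristic equation r² - 2r = 0 factors as (r - 2)r = 0, so r = 2, 0.
Hence w_h = C1*exp(2*x) + C2.
Since exp(2*x) solves the homogeneous equation (r = 2 is a root of multiplicity 1), multiply the trial by x. Try w_p = A*x*exp(2*x). Substituting into the equation and dividing by exp(2*x) gives A = -4, so w_p = -4*x*exp(2*x).
General solution: w = C2 + C1*exp(2*x) - 4*x*exp(2*x).
Apply the initial conditions: w(0) = C1 + C2 = -2 and w'(0) = -4 + 2*C1 = 5. Solving gives C1 = 9/2, C2 = -13/2.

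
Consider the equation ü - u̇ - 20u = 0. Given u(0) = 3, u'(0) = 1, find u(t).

Characteristic equation r² - r - 20 = 0 factors as (r + 4)(r - 5) = 0, so r = -4, 5.
Hence u_h = C1*exp(-4*t) + C2*exp(5*t).
Apply the initial conditions: u(0) = C1 + C2 = 3 and u'(0) = -4*C1 + 5*C2 = 1. Solving gives C1 = 14/9, C2 = 13/9.

u = 13*exp(5*t)/9 + 14*exp(-4*t)/9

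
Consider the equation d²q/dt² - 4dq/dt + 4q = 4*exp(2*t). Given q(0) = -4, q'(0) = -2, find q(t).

q = -4*exp(2*t) + 2*t**2*exp(2*t) + 6*t*exp(2*t)

Characteristic equation r² - 4r + 4 = 0 has discriminant (-4)² - 4·(4) = 0, so r = 2 is a repeated root.
Hence q_h = (C1 + C2*t)*exp(2*t).
Since exp(2*t) solves the homogeneous equation (r = 2 is a root of multiplicity 2), multiply the trial by t^2. Try q_p = A*t^2*exp(2*t). Substituting into the equation and dividing by exp(2*t) gives A = 2, so q_p = 2*t^2*exp(2*t).
General solution: q = C1*exp(2*t) + 2*t^2*exp(2*t) + C2*t*exp(2*t).
Apply the initial conditions: q(0) = C1 = -4 and q'(0) = C2 + 2*C1 = -2. Solving gives C1 = -4, C2 = 6.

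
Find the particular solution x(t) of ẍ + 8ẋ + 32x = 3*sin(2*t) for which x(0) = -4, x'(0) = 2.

x = -3*cos(2*t)/65 + 21*sin(2*t)/260 - 1817*exp(-4*t)*sin(4*t)/520 - 257*cos(4*t)*exp(-4*t)/65

Characteristic equation r² + 8r + 32 = 0 has discriminant (8)² - 4·(32) = -64 < 0, so r = -4 ± 4i.
Hence x_h = C1*cos(4*t)*exp(-4*t) + C2*exp(-4*t)*sin(4*t).
Try x_p = A*cos(2*t) + B*sin(2*t). Substituting and equating the coefficients of cos(2t) and sin(2t) gives A = -3/65, B = 21/260, so x_p = -3*cos(2*t)/65 + 21*sin(2*t)/260.
General solution: x = -3*cos(2*t)/65 + 21*sin(2*t)/260 + C1*cos(4*t)*exp(-4*t) + C2*exp(-4*t)*sin(4*t).
Apply the initial conditions: x(0) = -3/65 + C1 = -4 and x'(0) = 21/130 - 4*C1 + 4*C2 = 2. Solving gives C1 = -257/65, C2 = -1817/520.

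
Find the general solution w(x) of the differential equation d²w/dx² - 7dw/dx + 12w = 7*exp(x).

Characteristic equation r² - 7r + 12 = 0 factors as (r - 4)(r - 3) = 0, so r = 4, 3.
Hence w_h = C1*exp(4*x) + C2*exp(3*x).
Try w_p = A*exp(x). Substituting into the equation and dividing by exp(x) gives A = 7/6, so w_p = 7*exp(x)/6.

w = 7*exp(x)/6 + C1*exp(4*x) + C2*exp(3*x)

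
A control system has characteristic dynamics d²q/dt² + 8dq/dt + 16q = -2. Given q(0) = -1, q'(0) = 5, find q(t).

Characteristic equation r² + 8r + 16 = 0 has discriminant (8)² - 4·(16) = 0, so r = -4 is a repeated root.
Hence q_h = (C1 + C2*t)*exp(-4*t).
For the particular solution try q_p = A0. Substituting and matching coefficients of each power of t gives A0 = -1/8, so q_p = -1/8.
General solution: q = -1/8 + C1*exp(-4*t) + C2*t*exp(-4*t).
Apply the initial conditions: q(0) = -1/8 + C1 = -1 and q'(0) = C2 - 4*C1 = 5. Solving gives C1 = -7/8, C2 = 3/2.

q = -1/8 - 7*exp(-4*t)/8 + 3*t*exp(-4*t)/2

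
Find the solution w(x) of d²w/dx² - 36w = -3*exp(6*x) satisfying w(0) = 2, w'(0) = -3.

w = 37*exp(6*x)/48 + 59*exp(-6*x)/48 - x*exp(6*x)/4

Characteristic equation r² - 36 = 0 factors as (r + 6)(r - 6) = 0, so r = -6, 6.
Hence w_h = C1*exp(-6*x) + C2*exp(6*x).
Since exp(6*x) solves the homogeneous equation (r = 6 is a root of multiplicity 1), multiply the trial by x. Try w_p = A*x*exp(6*x). Substituting into the equation and dividing by exp(6*x) gives A = -1/4, so w_p = -x*exp(6*x)/4.
General solution: w = C1*exp(-6*x) + C2*exp(6*x) - x*exp(6*x)/4.
Apply the initial conditions: w(0) = C1 + C2 = 2 and w'(0) = -1/4 - 6*C1 + 6*C2 = -3. Solving gives C1 = 59/48, C2 = 37/48.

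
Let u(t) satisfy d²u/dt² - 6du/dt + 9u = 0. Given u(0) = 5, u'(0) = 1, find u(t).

u = 5*exp(3*t) - 14*t*exp(3*t)

Characteristic equation r² - 6r + 9 = 0 has discriminant (-6)² - 4·(9) = 0, so r = 3 is a repeated root.
Hence u_h = (C1 + C2*t)*exp(3*t).
Apply the initial conditions: u(0) = C1 = 5 and u'(0) = C2 + 3*C1 = 1. Solving gives C1 = 5, C2 = -14.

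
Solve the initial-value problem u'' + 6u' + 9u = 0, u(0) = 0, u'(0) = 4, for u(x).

Characteristic equation r² + 6r + 9 = 0 has discriminant (6)² - 4·(9) = 0, so r = -3 is a repeated root.
Hence u_h = (C1 + C2*x)*exp(-3*x).
Apply the initial conditions: u(0) = C1 = 0 and u'(0) = C2 - 3*C1 = 4. Solving gives C1 = 0, C2 = 4.

u = 4*x*exp(-3*x)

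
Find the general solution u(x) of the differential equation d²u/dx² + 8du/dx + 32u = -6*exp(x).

u = -6*exp(x)/41 + C1*cos(4*x)*exp(-4*x) + C2*exp(-4*x)*sin(4*x)

Characteristic equation r² + 8r + 32 = 0 has discriminant (8)² - 4·(32) = -64 < 0, so r = -4 ± 4i.
Hence u_h = C1*cos(4*x)*exp(-4*x) + C2*exp(-4*x)*sin(4*x).
Try u_p = A*exp(x). Substituting into the equation and dividing by exp(x) gives A = -6/41, so u_p = -6*exp(x)/41.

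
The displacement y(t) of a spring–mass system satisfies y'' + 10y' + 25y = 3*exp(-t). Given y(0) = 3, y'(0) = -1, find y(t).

y = 3*exp(-t)/16 + 45*exp(-5*t)/16 + 53*t*exp(-5*t)/4

Characteristic equation r² + 10r + 25 = 0 has discriminant (10)² - 4·(25) = 0, so r = -5 is a repeated root.
Hence y_h = (C1 + C2*t)*exp(-5*t).
Try y_p = A*exp(-t). Substituting into the equation and dividing by exp(-t) gives A = 3/16, so y_p = 3*exp(-t)/16.
General solution: y = 3*exp(-t)/16 + C1*exp(-5*t) + C2*t*exp(-5*t).
Apply the initial conditions: y(0) = 3/16 + C1 = 3 and y'(0) = -3/16 + C2 - 5*C1 = -1. Solving gives C1 = 45/16, C2 = 53/4.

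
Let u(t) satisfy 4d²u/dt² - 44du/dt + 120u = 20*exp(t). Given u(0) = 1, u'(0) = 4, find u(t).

Divide through by 4: u'' - 11u' + 30u = 5*exp(t).
Characteristic equation r² - 11r + 30 = 0 factors as (r - 6)(r - 5) = 0, so r = 6, 5.
Hence u_h = C1*exp(6*t) + C2*exp(5*t).
Try u_p = A*exp(t). Substituting into the equation and dividing by exp(t) gives A = 1/4, so u_p = exp(t)/4.
General solution: u = exp(t)/4 + C1*exp(6*t) + C2*exp(5*t).
Apply the initial conditions: u(0) = 1/4 + C1 + C2 = 1 and u'(0) = 1/4 + 5*C2 + 6*C1 = 4. Solving gives C1 = 0, C2 = 3/4.

u = exp(t)/4 + 3*exp(5*t)/4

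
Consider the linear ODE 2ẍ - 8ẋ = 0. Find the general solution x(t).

Divide through by 2: x'' - 4x' = 0.
Characteristic equation r² - 4r = 0 factors as (r - 4)r = 0, so r = 4, 0.
Hence x_h = C1*exp(4*t) + C2.

x = C2 + C1*exp(4*t)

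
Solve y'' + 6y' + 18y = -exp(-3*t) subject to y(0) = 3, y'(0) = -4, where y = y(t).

Characteristic equation r² + 6r + 18 = 0 has discriminant (6)² - 4·(18) = -36 < 0, so r = -3 ± 3i.
Hence y_h = C1*cos(3*t)*exp(-3*t) + C2*exp(-3*t)*sin(3*t).
Try y_p = A*exp(-3*t). Substituting into the equation and dividing by exp(-3*t) gives A = -1/9, so y_p = -exp(-3*t)/9.
General solution: y = -exp(-3*t)/9 + C1*cos(3*t)*exp(-3*t) + C2*exp(-3*t)*sin(3*t).
Apply the initial conditions: y(0) = -1/9 + C1 = 3 and y'(0) = 1/3 - 3*C1 + 3*C2 = -4. Solving gives C1 = 28/9, C2 = 5/3.

y = -exp(-3*t)/9 + 5*exp(-3*t)*sin(3*t)/3 + 28*cos(3*t)*exp(-3*t)/9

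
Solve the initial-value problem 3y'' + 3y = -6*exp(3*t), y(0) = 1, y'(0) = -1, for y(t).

y = -2*sin(t)/5 - exp(3*t)/5 + 6*cos(t)/5

Divide through by 3: y'' + y = -2*exp(3*t).
Characteristic equation r² + 1 = 0 has discriminant (0)² - 4·(1) = -4 < 0, so r = ± i.
Hence y_h = C1*cos(t) + C2*sin(t).
Try y_p = A*exp(3*t). Substituting into the equation and dividing by exp(3*t) gives A = -1/5, so y_p = -exp(3*t)/5.
General solution: y = -exp(3*t)/5 + C1*cos(t) + C2*sin(t).
Apply the initial conditions: y(0) = -1/5 + C1 = 1 and y'(0) = -3/5 + C2 = -1. Solving gives C1 = 6/5, C2 = -2/5.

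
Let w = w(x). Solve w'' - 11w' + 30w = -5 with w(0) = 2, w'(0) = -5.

w = -1/6 + 18*exp(5*x) - 95*exp(6*x)/6

Characteristic equation r² - 11r + 30 = 0 factors as (r - 6)(r - 5) = 0, so r = 6, 5.
Hence w_h = C1*exp(6*x) + C2*exp(5*x).
For the particular solution try w_p = A0. Substituting and matching coefficients of each power of x gives A0 = -1/6, so w_p = -1/6.
General solution: w = -1/6 + C1*exp(6*x) + C2*exp(5*x).
Apply the initial conditions: w(0) = -1/6 + C1 + C2 = 2 and w'(0) = 5*C2 + 6*C1 = -5. Solving gives C1 = -95/6, C2 = 18.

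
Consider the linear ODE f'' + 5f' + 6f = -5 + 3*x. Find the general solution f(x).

f = -5/4 + x/2 + C1*exp(-3*x) + C2*exp(-2*x)

Characteristic equation r² + 5r + 6 = 0 factors as (r + 3)(r + 2) = 0, so r = -3, -2.
Hence f_h = C1*exp(-3*x) + C2*exp(-2*x).
For the particular solution try f_p = A0 + A1*x. Substituting and matching coefficients of each power of x gives A0 = -5/4, A1 = 1/2, so f_p = -5/4 + x/2.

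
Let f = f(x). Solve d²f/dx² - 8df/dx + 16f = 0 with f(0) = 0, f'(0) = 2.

Characteristic equation r² - 8r + 16 = 0 has discriminant (-8)² - 4·(16) = 0, so r = 4 is a repeated root.
Hence f_h = (C1 + C2*x)*exp(4*x).
Apply the initial conditions: f(0) = C1 = 0 and f'(0) = C2 + 4*C1 = 2. Solving gives C1 = 0, C2 = 2.

f = 2*x*exp(4*x)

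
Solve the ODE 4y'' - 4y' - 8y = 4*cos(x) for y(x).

Divide through by 4: y'' - y' - 2y = cos(x).
Characteristic equation r² - r - 2 = 0 factors as (r + 1)(r - 2) = 0, so r = -1, 2.
Hence y_h = C1*exp(-x) + C2*exp(2*x).
Try y_p = A*cos(x) + B*sin(x). Substituting and equating the coefficients of cos(x) and sin(x) gives A = -3/10, B = -1/10, so y_p = -3*cos(x)/10 - sin(x)/10.

y = -3*cos(x)/10 - sin(x)/10 + C1*exp(-x) + C2*exp(2*x)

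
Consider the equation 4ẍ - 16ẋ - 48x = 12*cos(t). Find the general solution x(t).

x = -39*cos(t)/185 - 12*sin(t)/185 + C1*exp(6*t) + C2*exp(-2*t)

Divide through by 4: x'' - 4x' - 12x = 3*cos(t).
Characteristic equation r² - 4r - 12 = 0 factors as (r - 6)(r + 2) = 0, so r = 6, -2.
Hence x_h = C1*exp(6*t) + C2*exp(-2*t).
Try x_p = A*cos(t) + B*sin(t). Substituting and equating the coefficients of cos(t) and sin(t) gives A = -39/185, B = -12/185, so x_p = -39*cos(t)/185 - 12*sin(t)/185.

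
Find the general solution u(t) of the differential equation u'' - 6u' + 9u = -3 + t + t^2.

u = -5/27 + t**2/9 + 7*t/27 + C1*exp(3*t) + C2*t*exp(3*t)

Characteristic equation r² - 6r + 9 = 0 has discriminant (-6)² - 4·(9) = 0, so r = 3 is a repeated root.
Hence u_h = (C1 + C2*t)*exp(3*t).
For the particular solution try u_p = A0 + A1*t + A2*t^2. Substituting and matching coefficients of each power of t gives A0 = -5/27, A1 = 7/27, A2 = 1/9, so u_p = -5/27 + t^2/9 + 7*t/27.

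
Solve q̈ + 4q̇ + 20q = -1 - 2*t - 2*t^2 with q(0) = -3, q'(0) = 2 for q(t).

q = -7/250 - 3*t/50 - t**2/10 - 971*exp(-2*t)*sin(4*t)/1000 - 743*cos(4*t)*exp(-2*t)/250

Characteristic equation r² + 4r + 20 = 0 has discriminant (4)² - 4·(20) = -64 < 0, so r = -2 ± 4i.
Hence q_h = C1*cos(4*t)*exp(-2*t) + C2*exp(-2*t)*sin(4*t).
For the particular solution try q_p = A0 + A1*t + A2*t^2. Substituting and matching coefficients of each power of t gives A0 = -7/250, A1 = -3/50, A2 = -1/10, so q_p = -7/250 - 3*t/50 - t^2/10.
General solution: q = -7/250 - 3*t/50 - t^2/10 + C1*cos(4*t)*exp(-2*t) + C2*exp(-2*t)*sin(4*t).
Apply the initial conditions: q(0) = -7/250 + C1 = -3 and q'(0) = -3/50 - 2*C1 + 4*C2 = 2. Solving gives C1 = -743/250, C2 = -971/1000.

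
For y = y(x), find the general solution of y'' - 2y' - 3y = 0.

Characteristic equation r² - 2r - 3 = 0 factors as (r - 3)(r + 1) = 0, so r = 3, -1.
Hence y_h = C1*exp(3*x) + C2*exp(-x).

y = C1*exp(3*x) + C2*exp(-x)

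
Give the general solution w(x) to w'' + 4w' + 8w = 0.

Characteristic equation r² + 4r + 8 = 0 has discriminant (4)² - 4·(8) = -16 < 0, so r = -2 ± 2i.
Hence w_h = C1*cos(2*x)*exp(-2*x) + C2*exp(-2*x)*sin(2*x).

w = C1*cos(2*x)*exp(-2*x) + C2*exp(-2*x)*sin(2*x)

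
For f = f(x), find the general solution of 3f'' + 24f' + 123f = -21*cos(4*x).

f = -224*sin(4*x)/1649 - 175*cos(4*x)/1649 + C1*cos(5*x)*exp(-4*x) + C2*exp(-4*x)*sin(5*x)

Divide through by 3: f'' + 8f' + 41f = -7*cos(4*x).
Characteristic equation r² + 8r + 41 = 0 has discriminant (8)² - 4·(41) = -100 < 0, so r = -4 ± 5i.
Hence f_h = C1*cos(5*x)*exp(-4*x) + C2*exp(-4*x)*sin(5*x).
Try f_p = A*cos(4*x) + B*sin(4*x). Substituting and equating the coefficients of cos(4x) and sin(4x) gives A = -175/1649, B = -224/1649, so f_p = -224*sin(4*x)/1649 - 175*cos(4*x)/1649.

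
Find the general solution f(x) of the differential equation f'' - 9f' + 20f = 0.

f = C1*exp(5*x) + C2*exp(4*x)

Characteristic equation r² - 9r + 20 = 0 factors as (r - 5)(r - 4) = 0, so r = 5, 4.
Hence f_h = C1*exp(5*x) + C2*exp(4*x).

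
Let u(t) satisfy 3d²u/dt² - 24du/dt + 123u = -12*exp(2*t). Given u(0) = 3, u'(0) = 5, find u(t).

Divide through by 3: u'' - 8u' + 41u = -4*exp(2*t).
Characteristic equation r² - 8r + 41 = 0 has discriminant (-8)² - 4·(41) = -100 < 0, so r = 4 ± 5i.
Hence u_h = C1*cos(5*t)*exp(4*t) + C2*exp(4*t)*sin(5*t).
Try u_p = A*exp(2*t). Substituting into the equation and dividing by exp(2*t) gives A = -4/29, so u_p = -4*exp(2*t)/29.
General solution: u = -4*exp(2*t)/29 + C1*cos(5*t)*exp(4*t) + C2*exp(4*t)*sin(5*t).
Apply the initial conditions: u(0) = -4/29 + C1 = 3 and u'(0) = -8/29 + 4*C1 + 5*C2 = 5. Solving gives C1 = 91/29, C2 = -211/145.

u = -4*exp(2*t)/29 - 211*exp(4*t)*sin(5*t)/145 + 91*cos(5*t)*exp(4*t)/29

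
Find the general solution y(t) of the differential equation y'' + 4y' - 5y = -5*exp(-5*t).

Characteristic equation r² + 4r - 5 = 0 factors as (r + 5)(r - 1) = 0, so r = -5, 1.
Hence y_h = C1*exp(-5*t) + C2*exp(t).
Since exp(-5*t) solves the homogeneous equation (r = -5 is a root of multiplicity 1), multiply the trial by t. Try y_p = A*t*exp(-5*t). Substituting into the equation and dividing by exp(-5*t) gives A = 5/6, so y_p = 5*t*exp(-5*t)/6.

y = C1*exp(-5*t) + C2*exp(t) + 5*t*exp(-5*t)/6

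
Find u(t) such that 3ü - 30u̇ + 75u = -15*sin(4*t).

Divide through by 3: u'' - 10u' + 25u = -5*sin(4*t).
Characteristic equation r² - 10r + 25 = 0 has discriminant (-10)² - 4·(25) = 0, so r = 5 is a repeated root.
Hence u_h = (C1 + C2*t)*exp(5*t).
Try u_p = A*cos(4*t) + B*sin(4*t). Substituting and equating the coefficients of cos(4t) and sin(4t) gives A = -200/1681, B = -45/1681, so u_p = -200*cos(4*t)/1681 - 45*sin(4*t)/1681.

u = -200*cos(4*t)/1681 - 45*sin(4*t)/1681 + C1*exp(5*t) + C2*t*exp(5*t)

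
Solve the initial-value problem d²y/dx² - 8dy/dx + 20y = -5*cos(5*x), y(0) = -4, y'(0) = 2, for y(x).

y = cos(5*x)/65 + 8*sin(5*x)/65 - 261*cos(2*x)*exp(4*x)/65 + 567*exp(4*x)*sin(2*x)/65

Characteristic equation r² - 8r + 20 = 0 has discriminant (-8)² - 4·(20) = -16 < 0, so r = 4 ± 2i.
Hence y_h = C1*cos(2*x)*exp(4*x) + C2*exp(4*x)*sin(2*x).
Try y_p = A*cos(5*x) + B*sin(5*x). Substituting and equating the coefficients of cos(5x) and sin(5x) gives A = 1/65, B = 8/65, so y_p = cos(5*x)/65 + 8*sin(5*x)/65.
General solution: y = cos(5*x)/65 + 8*sin(5*x)/65 + C1*cos(2*x)*exp(4*x) + C2*exp(4*x)*sin(2*x).
Apply the initial conditions: y(0) = 1/65 + C1 = -4 and y'(0) = 8/13 + 2*C2 + 4*C1 = 2. Solving gives C1 = -261/65, C2 = 567/65.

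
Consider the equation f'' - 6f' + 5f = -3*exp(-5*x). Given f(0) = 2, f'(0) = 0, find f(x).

Characteristic equation r² - 6r + 5 = 0 factors as (r - 1)(r - 5) = 0, so r = 1, 5.
Hence f_h = C1*exp(x) + C2*exp(5*x).
Try f_p = A*exp(-5*x). Substituting into the equation and dividing by exp(-5*x) gives A = -1/20, so f_p = -exp(-5*x)/20.
General solution: f = -exp(-5*x)/20 + C1*exp(x) + C2*exp(5*x).
Apply the initial conditions: f(0) = -1/20 + C1 + C2 = 2 and f'(0) = 1/4 + C1 + 5*C2 = 0. Solving gives C1 = 21/8, C2 = -23/40.

f = -23*exp(5*x)/40 - exp(-5*x)/20 + 21*exp(x)/8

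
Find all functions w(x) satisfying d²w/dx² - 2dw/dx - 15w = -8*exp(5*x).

Characteristic equation r² - 2r - 15 = 0 factors as (r + 3)(r - 5) = 0, so r = -3, 5.
Hence w_h = C1*exp(-3*x) + C2*exp(5*x).
Since exp(5*x) solves the homogeneous equation (r = 5 is a root of multiplicity 1), multiply the trial by x. Try w_p = A*x*exp(5*x). Substituting into the equation and dividing by exp(5*x) gives A = -1, so w_p = -x*exp(5*x).

w = C1*exp(-3*x) + C2*exp(5*x) - x*exp(5*x)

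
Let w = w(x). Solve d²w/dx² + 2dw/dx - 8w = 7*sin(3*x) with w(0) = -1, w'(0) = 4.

Characteristic equation r² + 2r - 8 = 0 factors as (r + 4)(r - 2) = 0, so r = -4, 2.
Hence w_h = C1*exp(-4*x) + C2*exp(2*x).
Try w_p = A*cos(3*x) + B*sin(3*x). Substituting and equating the coefficients of cos(3x) and sin(3x) gives A = -42/325, B = -119/325, so w_p = -119*sin(3*x)/325 - 42*cos(3*x)/325.
General solution: w = -119*sin(3*x)/325 - 42*cos(3*x)/325 + C1*exp(-4*x) + C2*exp(2*x).
Apply the initial conditions: w(0) = -42/325 + C1 + C2 = -1 and w'(0) = -357/325 - 4*C1 + 2*C2 = 4. Solving gives C1 = -57/50, C2 = 7/26.

w = -119*sin(3*x)/325 - 57*exp(-4*x)/50 - 42*cos(3*x)/325 + 7*exp(2*x)/26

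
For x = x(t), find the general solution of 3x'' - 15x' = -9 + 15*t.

x = C2 - t**2/2 + 2*t/5 + C1*exp(5*t)

Divide through by 3: x'' - 5x' = -3 + 5*t.
Characteristic equation r² - 5r = 0 factors as (r - 5)r = 0, so r = 5, 0.
Hence x_h = C1*exp(5*t) + C2.
Since 0 is a characteristic root (multiplicity 1), multiply the polynomial trial by t: try x_p = t*(A0 + A1*t). Substituting and matching coefficients of each power of t gives A0 = 2/5, A1 = -1/2, so x_p = -t^2/2 + 2*t/5.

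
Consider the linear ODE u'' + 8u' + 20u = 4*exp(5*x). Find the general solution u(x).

Characteristic equation r² + 8r + 20 = 0 has discriminant (8)² - 4·(20) = -16 < 0, so r = -4 ± 2i.
Hence u_h = C1*cos(2*x)*exp(-4*x) + C2*exp(-4*x)*sin(2*x).
Try u_p = A*exp(5*x). Substituting into the equation and dividing by exp(5*x) gives A = 4/85, so u_p = 4*exp(5*x)/85.

u = 4*exp(5*x)/85 + C1*cos(2*x)*exp(-4*x) + C2*exp(-4*x)*sin(2*x)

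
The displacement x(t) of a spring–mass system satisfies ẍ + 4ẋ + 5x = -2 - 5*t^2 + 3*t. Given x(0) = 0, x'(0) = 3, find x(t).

Characteristic equation r² + 4r + 5 = 0 has discriminant (4)² - 4·(5) = -4 < 0, so r = -2 ± i.
Hence x_h = C1*cos(t)*exp(-2*t) + C2*exp(-2*t)*sin(t).
For the particular solution try x_p = A0 + A1*t + A2*t^2. Substituting and matching coefficients of each power of t gives A0 = -44/25, A1 = 11/5, A2 = -1, so x_p = -44/25 - t^2 + 11*t/5.
General solution: x = -44/25 - t^2 + 11*t/5 + C1*cos(t)*exp(-2*t) + C2*exp(-2*t)*sin(t).
Apply the initial conditions: x(0) = -44/25 + C1 = 0 and x'(0) = 11/5 + C2 - 2*C1 = 3. Solving gives C1 = 44/25, C2 = 108/25.

x = -44/25 - t**2 + 11*t/5 + 44*cos(t)*exp(-2*t)/25 + 108*exp(-2*t)*sin(t)/25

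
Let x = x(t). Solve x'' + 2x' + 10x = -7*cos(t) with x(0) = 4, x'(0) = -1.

Characteristic equation r² + 2r + 10 = 0 has discriminant (2)² - 4·(10) = -36 < 0, so r = -1 ± 3i.
Hence x_h = C1*cos(3*t)*exp(-t) + C2*exp(-t)*sin(3*t).
Try x_p = A*cos(t) + B*sin(t). Substituting and equating the coefficients of cos(t) and sin(t) gives A = -63/85, B = -14/85, so x_p = -63*cos(t)/85 - 14*sin(t)/85.
General solution: x = -63*cos(t)/85 - 14*sin(t)/85 + C1*cos(3*t)*exp(-t) + C2*exp(-t)*sin(3*t).
Apply the initial conditions: x(0) = -63/85 + C1 = 4 and x'(0) = -14/85 - C1 + 3*C2 = -1. Solving gives C1 = 403/85, C2 = 332/255.

x = -63*cos(t)/85 - 14*sin(t)/85 + 332*exp(-t)*sin(3*t)/255 + 403*cos(3*t)*exp(-t)/85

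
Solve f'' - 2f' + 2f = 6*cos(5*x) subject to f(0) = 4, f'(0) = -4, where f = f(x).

f = -138*cos(5*x)/629 - 60*sin(5*x)/629 - 4870*exp(x)*sin(x)/629 + 2654*cos(x)*exp(x)/629

Characteristic equation r² - 2r + 2 = 0 has discriminant (-2)² - 4·(2) = -4 < 0, so r = 1 ± i.
Hence f_h = C1*cos(x)*exp(x) + C2*exp(x)*sin(x).
Try f_p = A*cos(5*x) + B*sin(5*x). Substituting and equating the coefficients of cos(5x) and sin(5x) gives A = -138/629, B = -60/629, so f_p = -138*cos(5*x)/629 - 60*sin(5*x)/629.
General solution: f = -138*cos(5*x)/629 - 60*sin(5*x)/629 + C1*cos(x)*exp(x) + C2*exp(x)*sin(x).
Apply the initial conditions: f(0) = -138/629 + C1 = 4 and f'(0) = -300/629 + C1 + C2 = -4. Solving gives C1 = 2654/629, C2 = -4870/629.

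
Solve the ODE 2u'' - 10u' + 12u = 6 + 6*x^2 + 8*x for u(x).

u = 19/12 + x**2/2 + 3*x/2 + C1*exp(2*x) + C2*exp(3*x)

Divide through by 2: u'' - 5u' + 6u = 3 + 3*x^2 + 4*x.
Characteristic equation r² - 5r + 6 = 0 factors as (r - 2)(r - 3) = 0, so r = 2, 3.
Hence u_h = C1*exp(2*x) + C2*exp(3*x).
For the particular solution try u_p = A0 + A1*x + A2*x^2. Substituting and matching coefficients of each power of x gives A0 = 19/12, A1 = 3/2, A2 = 1/2, so u_p = 19/12 + x^2/2 + 3*x/2.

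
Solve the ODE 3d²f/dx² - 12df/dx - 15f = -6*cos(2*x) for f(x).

f = 16*sin(2*x)/145 + 18*cos(2*x)/145 + C1*exp(5*x) + C2*exp(-x)

Divide through by 3: f'' - 4f' - 5f = -2*cos(2*x).
Characteristic equation r² - 4r - 5 = 0 factors as (r - 5)(r + 1) = 0, so r = 5, -1.
Hence f_h = C1*exp(5*x) + C2*exp(-x).
Try f_p = A*cos(2*x) + B*sin(2*x). Substituting and equating the coefficients of cos(2x) and sin(2x) gives A = 18/145, B = 16/145, so f_p = 16*sin(2*x)/145 + 18*cos(2*x)/145.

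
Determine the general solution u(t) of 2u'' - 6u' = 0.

Divide through by 2: u'' - 3u' = 0.
Characteristic equation r² - 3r = 0 factors as (r - 3)r = 0, so r = 3, 0.
Hence u_h = C1*exp(3*t) + C2.

u = C2 + C1*exp(3*t)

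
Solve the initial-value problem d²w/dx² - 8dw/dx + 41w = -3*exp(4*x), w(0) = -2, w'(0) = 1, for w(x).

Characteristic equation r² - 8r + 41 = 0 has discriminant (-8)² - 4·(41) = -100 < 0, so r = 4 ± 5i.
Hence w_h = C1*cos(5*x)*exp(4*x) + C2*exp(4*x)*sin(5*x).
Try w_p = A*exp(4*x). Substituting into the equation and dividing by exp(4*x) gives A = -3/25, so w_p = -3*exp(4*x)/25.
General solution: w = -3*exp(4*x)/25 + C1*cos(5*x)*exp(4*x) + C2*exp(4*x)*sin(5*x).
Apply the initial conditions: w(0) = -3/25 + C1 = -2 and w'(0) = -12/25 + 4*C1 + 5*C2 = 1. Solving gives C1 = -47/25, C2 = 9/5.

w = -3*exp(4*x)/25 - 47*cos(5*x)*exp(4*x)/25 + 9*exp(4*x)*sin(5*x)/5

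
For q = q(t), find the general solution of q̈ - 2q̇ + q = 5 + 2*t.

q = 9 + 2*t + C1*exp(t) + C2*t*exp(t)

Characteristic equation r² - 2r + 1 = 0 has discriminant (-2)² - 4·(1) = 0, so r = 1 is a repeated root.
Hence q_h = (C1 + C2*t)*exp(t).
For the particular solution try q_p = A0 + A1*t. Substituting and matching coefficients of each power of t gives A0 = 9, A1 = 2, so q_p = 9 + 2*t.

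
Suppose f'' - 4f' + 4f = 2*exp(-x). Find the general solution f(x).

f = 2*exp(-x)/9 + C1*exp(2*x) + C2*x*exp(2*x)

Characteristic equation r² - 4r + 4 = 0 has discriminant (-4)² - 4·(4) = 0, so r = 2 is a repeated root.
Hence f_h = (C1 + C2*x)*exp(2*x).
Try f_p = A*exp(-x). Substituting into the equation and dividing by exp(-x) gives A = 2/9, so f_p = 2*exp(-x)/9.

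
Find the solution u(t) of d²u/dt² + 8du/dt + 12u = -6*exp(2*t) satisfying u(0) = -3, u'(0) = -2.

Characteristic equation r² + 8r + 12 = 0 factors as (r + 2)(r + 6) = 0, so r = -2, -6.
Hence u_h = C1*exp(-2*t) + C2*exp(-6*t).
Try u_p = A*exp(2*t). Substituting into the equation and dividing by exp(2*t) gives A = -3/16, so u_p = -3*exp(2*t)/16.
General solution: u = -3*exp(2*t)/16 + C1*exp(-2*t) + C2*exp(-6*t).
Apply the initial conditions: u(0) = -3/16 + C1 + C2 = -3 and u'(0) = -3/8 - 6*C2 - 2*C1 = -2. Solving gives C1 = -37/8, C2 = 29/16.

u = -37*exp(-2*t)/8 - 3*exp(2*t)/16 + 29*exp(-6*t)/16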